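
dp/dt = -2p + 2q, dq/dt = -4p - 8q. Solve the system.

Coefficient matrix A = [[-2, 2], [-4, -8]].
Characteristic polynomial det(A - λI) = λ^2 + 10λ + 24 = 0.
Eigenvalues λ = -6, -4.
For λ=-6: (A-λI) row 1 is [4, 2], so an eigenvector is (1, -2).
For λ=-4: (A-λI) row 1 is [2, 2], so an eigenvector is (1, -1).
General solution: C_1e^(-6t)(1,-2) + C_2e^(-4t)(1,-1).

p(t) = C_1e^(-6t) + C_2e^(-4t), q(t) = -2C_1e^(-6t) - C_2e^(-4t)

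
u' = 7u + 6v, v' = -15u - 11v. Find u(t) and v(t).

u(t) = C_1e^(-2t)sin(3t) + C_1e^(-2t)cos(3t) + C_2e^(-2t)sin(3t) - C_2e^(-2t)cos(3t), v(t) = -2C_1e^(-2t)sin(3t) - C_1e^(-2t)cos(3t) - C_2e^(-2t)sin(3t) + 2C_2e^(-2t)cos(3t)

Coefficient matrix A = [[7, 6], [-15, -11]].
Characteristic polynomial det(A - λI) = λ^2 + 4λ + 13 = 0.
Eigenvalues λ = -2 ± 3i (complex conjugate pair).
For λ=-2+3i: an eigenvector is (1,-1) - i(1,-2) = (1 - i, -1 + 2i).
A real fundamental pair from Re and Im of e^((-2+3i)t)v: X_1 = e^(-2t)(cos(3t)·(1,-1) + sin(3t)·(1,-2)), X_2 = e^(-2t)(sin(3t)·(1,-1) - cos(3t)·(1,-2)).
General solution: C_1X_1 + C_2X_2.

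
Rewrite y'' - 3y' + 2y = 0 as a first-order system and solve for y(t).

y(t) = c_1e^(2t) + c_2e^(t)

Let x_1 = y, x_2 = y'. Then x_1' = x_2 and x_2' = -2x_1 + 3x_2.
A = [[0,1],[-2,3]]; det(A-λI) = λ^2 - 3λ + 2.
Eigenvalues λ = 2, 1 with eigenvectors (1,2), (1,1).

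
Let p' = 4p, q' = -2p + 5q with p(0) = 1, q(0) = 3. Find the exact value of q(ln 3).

A = [[4,0],[-2,5]]; eigenvalues λ = 5, 4.
Eigenvectors: (0,1) for λ=5, (-1,-2) for λ=4.
From the initial condition, c_1 = 1, c_2 = -1.
q(ln 3) = (1)(3^5)(1) + (-1)(3^4)(-2) = 405.

405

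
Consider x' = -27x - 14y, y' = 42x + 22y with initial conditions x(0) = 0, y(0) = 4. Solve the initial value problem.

x(t) = -8e^(t) + 8e^(-6t), y(t) = 16e^(t) - 12e^(-6t)

Coefficient matrix A = [[-27, -14], [42, 22]].
Characteristic polynomial det(A - λI) = λ^2 + 5λ - 6 = 0.
Eigenvalues λ = -6, 1.
For λ=-6: (A-λI) row 1 is [-21, -14], so an eigenvector is (-2, 3).
For λ=1: (A-λI) row 1 is [-28, -14], so an eigenvector is (-1, 2).
General solution: K_1e^(-6t)(-2,3) + K_2e^(t)(-1,2).
Applying x(0)=0, y(0)=4 gives K_1=-4, K_2=8.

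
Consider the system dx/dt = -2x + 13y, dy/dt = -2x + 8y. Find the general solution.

Coefficient matrix A = [[-2, 13], [-2, 8]].
Characteristic polynomial det(A - λI) = λ^2 - 6λ + 10 = 0.
Eigenvalues λ = 3 ± i (complex conjugate pair).
For λ=3+i: an eigenvector is (-2,-1) - i(-3,-1) = (-2 + 3i, -1 + i).
A real fundamental pair from Re and Im of e^((3+i)t)v: X_1 = e^(3t)(cos(t)·(-2,-1) + sin(t)·(-3,-1)), X_2 = e^(3t)(sin(t)·(-2,-1) - cos(t)·(-3,-1)).
General solution: c_1X_1 + c_2X_2.

x(t) = -3c_1e^(3t)sin(t) - 2c_1e^(3t)cos(t) - 2c_2e^(3t)sin(t) + 3c_2e^(3t)cos(t), y(t) = -c_1e^(3t)sin(t) - c_1e^(3t)cos(t) - c_2e^(3t)sin(t) + c_2e^(3t)cos(t)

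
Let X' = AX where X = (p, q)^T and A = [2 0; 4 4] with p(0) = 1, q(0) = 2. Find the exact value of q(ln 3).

306

A = [[2,0],[4,4]]; eigenvalues λ = 2, 4.
Eigenvectors: (-1,2) for λ=2, (0,1) for λ=4.
From the initial condition, c_1 = -1, c_2 = 4.
q(ln 3) = (-1)(3^2)(2) + (4)(3^4)(1) = 306.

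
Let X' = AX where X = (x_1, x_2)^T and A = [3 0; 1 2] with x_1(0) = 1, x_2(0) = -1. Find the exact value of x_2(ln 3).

9

A = [[3,0],[1,2]]; eigenvalues λ = 3, 2.
Eigenvectors: (1,1) for λ=3, (0,-1) for λ=2.
From the initial condition, c_1 = 1, c_2 = 2.
x_2(ln 3) = (1)(3^3)(1) + (2)(3^2)(-1) = 9.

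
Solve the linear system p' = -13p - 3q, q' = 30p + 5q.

p(t) = -C_1e^(-4t)sin(3t) + C_2e^(-4t)cos(3t), q(t) = 3C_1e^(-4t)sin(3t) + C_1e^(-4t)cos(3t) + C_2e^(-4t)sin(3t) - 3C_2e^(-4t)cos(3t)

Coefficient matrix A = [[-13, -3], [30, 5]].
Characteristic polynomial det(A - λI) = λ^2 + 8λ + 25 = 0.
Eigenvalues λ = -4 ± 3i (complex conjugate pair).
For λ=-4+3i: an eigenvector is (0,1) - i(-1,3) = (0 + i, 1 - 3i).
A real fundamental pair from Re and Im of e^((-4+3i)t)v: X_1 = e^(-4t)(cos(3t)·(0,1) + sin(3t)·(-1,3)), X_2 = e^(-4t)(sin(3t)·(0,1) - cos(3t)·(-1,3)).
General solution: C_1X_1 + C_2X_2.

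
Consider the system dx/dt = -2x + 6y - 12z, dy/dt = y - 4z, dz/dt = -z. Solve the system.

x(t) = K_1e^(-2t) + 2K_2e^(t), y(t) = K_2e^(t) + 2K_3e^(-t), z(t) = K_3e^(-t)

Coefficient matrix A = [[-2, 6, -12], [0, 1, -4], [0, 0, -1]].
det(A - λI) = 0 gives eigenvalues λ = -2, 1, -1.
For λ=-2: eigenvector (1,0,0).
For λ=1: eigenvector (2,1,0).
For λ=-1: eigenvector (0,2,1).
General solution: K_1e^(-2t)(1,0,0) + K_2e^(t)(2,1,0) + K_3e^(-t)(0,2,1).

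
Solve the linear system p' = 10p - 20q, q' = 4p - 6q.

p(t) = K_1e^(2t)sin(4t) - 2K_1e^(2t)cos(4t) - 2K_2e^(2t)sin(4t) - K_2e^(2t)cos(4t), q(t) = -K_1e^(2t)cos(4t) - K_2e^(2t)sin(4t)

Coefficient matrix A = [[10, -20], [4, -6]].
Characteristic polynomial det(A - λI) = λ^2 - 4λ + 20 = 0.
Eigenvalues λ = 2 ± 4i (complex conjugate pair).
For λ=2+4i: an eigenvector is (-2,-1) - i(1,0) = (-2 - i, -1).
A real fundamental pair from Re and Im of e^((2+4i)t)v: X_1 = e^(2t)(cos(4t)·(-2,-1) + sin(4t)·(1,0)), X_2 = e^(2t)(sin(4t)·(-2,-1) - cos(4t)·(1,0)).
General solution: K_1X_1 + K_2X_2.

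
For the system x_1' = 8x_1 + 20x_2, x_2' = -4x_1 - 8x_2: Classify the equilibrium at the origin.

center

A = [[8,20],[-4,-8]]; det(A-λI) = λ^2 + 16.
λ = 0 ± 4i: zero real part.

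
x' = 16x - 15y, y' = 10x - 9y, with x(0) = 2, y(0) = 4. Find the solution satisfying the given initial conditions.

x(t) = -6e^(6t) + 8e^(t), y(t) = -4e^(6t) + 8e^(t)

Coefficient matrix A = [[16, -15], [10, -9]].
Characteristic polynomial det(A - λI) = λ^2 - 7λ + 6 = 0.
Eigenvalues λ = 6, 1.
For λ=6: (A-λI) row 1 is [10, -15], so an eigenvector is (-3, -2).
For λ=1: (A-λI) row 1 is [15, -15], so an eigenvector is (-1, -1).
General solution: K_1e^(6t)(-3,-2) + K_2e^(t)(-1,-1).
Applying x(0)=2, y(0)=4 gives K_1=2, K_2=-8.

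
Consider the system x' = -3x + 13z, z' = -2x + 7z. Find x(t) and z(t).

x(t) = 3K_1e^(2t)sin(t) + 2K_1e^(2t)cos(t) + 2K_2e^(2t)sin(t) - 3K_2e^(2t)cos(t), z(t) = K_1e^(2t)sin(t) + K_1e^(2t)cos(t) + K_2e^(2t)sin(t) - K_2e^(2t)cos(t)

Coefficient matrix A = [[-3, 13], [-2, 7]].
Characteristic polynomial det(A - λI) = λ^2 - 4λ + 5 = 0.
Eigenvalues λ = 2 ± i (complex conjugate pair).
For λ=2+i: an eigenvector is (2,1) - i(3,1) = (2 - 3i, 1 - i).
A real fundamental pair from Re and Im of e^((2+i)t)v: X_1 = e^(2t)(cos(t)·(2,1) + sin(t)·(3,1)), X_2 = e^(2t)(sin(t)·(2,1) - cos(t)·(3,1)).
General solution: K_1X_1 + K_2X_2.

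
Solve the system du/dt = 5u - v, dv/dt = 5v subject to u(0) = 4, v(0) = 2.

u(t) = -2te^(5t) + 4e^(5t), v(t) = 2e^(5t)

Coefficient matrix A = [[5, -1], [0, 5]].
Characteristic polynomial det(A - λI) = λ^2 - 10λ + 25 = 0.
Single eigenvalue λ = 5 with algebraic multiplicity 2.
Eigenvector v = (-1,0); generalized eigenvector w with (A-λI)w=v is (2,1).
General solution: e^(5t)[c_1·v + c_2·(t·v + w)].
Applying u(0)=4, v(0)=2 gives c_1=0, c_2=2.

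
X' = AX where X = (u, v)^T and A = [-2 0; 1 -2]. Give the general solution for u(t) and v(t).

Coefficient matrix A = [[-2, 0], [1, -2]].
Characteristic polynomial det(A - λI) = λ^2 + 4λ + 4 = 0.
Single eigenvalue λ = -2 with algebraic multiplicity 2.
Eigenvector v = (0,-1); generalized eigenvector w with (A-λI)w=v is (-1,-3).
General solution: e^(-2t)[C_1·v + C_2·(t·v + w)].

u(t) = -C_2e^(-2t), v(t) = -C_1e^(-2t) - C_2te^(-2t) - 3C_2e^(-2t)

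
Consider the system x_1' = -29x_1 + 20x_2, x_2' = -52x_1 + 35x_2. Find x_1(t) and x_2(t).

x_1(t) = -2C_1e^(3t)sin(4t) - C_1e^(3t)cos(4t) - C_2e^(3t)sin(4t) + 2C_2e^(3t)cos(4t), x_2(t) = -3C_1e^(3t)sin(4t) - 2C_1e^(3t)cos(4t) - 2C_2e^(3t)sin(4t) + 3C_2e^(3t)cos(4t)

Coefficient matrix A = [[-29, 20], [-52, 35]].
Characteristic polynomial det(A - λI) = λ^2 - 6λ + 25 = 0.
Eigenvalues λ = 3 ± 4i (complex conjugate pair).
For λ=3+4i: an eigenvector is (-1,-2) - i(-2,-3) = (-1 + 2i, -2 + 3i).
A real fundamental pair from Re and Im of e^((3+4i)t)v: X_1 = e^(3t)(cos(4t)·(-1,-2) + sin(4t)·(-2,-3)), X_2 = e^(3t)(sin(4t)·(-1,-2) - cos(4t)·(-2,-3)).
General solution: C_1X_1 + C_2X_2.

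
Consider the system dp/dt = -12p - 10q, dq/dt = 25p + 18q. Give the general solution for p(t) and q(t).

p(t) = C_1e^(3t)sin(5t) + C_1e^(3t)cos(5t) + C_2e^(3t)sin(5t) - C_2e^(3t)cos(5t), q(t) = -C_1e^(3t)sin(5t) - 2C_1e^(3t)cos(5t) - 2C_2e^(3t)sin(5t) + C_2e^(3t)cos(5t)

Coefficient matrix A = [[-12, -10], [25, 18]].
Characteristic polynomial det(A - λI) = λ^2 - 6λ + 34 = 0.
Eigenvalues λ = 3 ± 5i (complex conjugate pair).
For λ=3+5i: an eigenvector is (1,-2) - i(1,-1) = (1 - i, -2 + i).
A real fundamental pair from Re and Im of e^((3+5i)t)v: X_1 = e^(3t)(cos(5t)·(1,-2) + sin(5t)·(1,-1)), X_2 = e^(3t)(sin(5t)·(1,-2) - cos(5t)·(1,-1)).
General solution: C_1X_1 + C_2X_2.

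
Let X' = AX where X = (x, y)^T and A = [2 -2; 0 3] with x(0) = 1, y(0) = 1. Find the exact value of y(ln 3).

A = [[2,-2],[0,3]]; eigenvalues λ = 2, 3.
Eigenvectors: (1,0) for λ=2, (2,-1) for λ=3.
From the initial condition, c_1 = 3, c_2 = -1.
y(ln 3) = (3)(3^2)(0) + (-1)(3^3)(-1) = 27.

27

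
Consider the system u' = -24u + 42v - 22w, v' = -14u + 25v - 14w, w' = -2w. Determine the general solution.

Coefficient matrix A = [[-24, 42, -22], [-14, 25, -14], [0, 0, -2]].
det(A - λI) = 0 gives eigenvalues λ = 4, -3, -2.
For λ=4: eigenvector (-3,-2,0).
For λ=-3: eigenvector (2,1,0).
For λ=-2: eigenvector (-1,0,1).
General solution: c_1e^(4t)(-3,-2,0) + c_2e^(-3t)(2,1,0) + c_3e^(-2t)(-1,0,1).

u(t) = -3c_1e^(4t) + 2c_2e^(-3t) - c_3e^(-2t), v(t) = -2c_1e^(4t) + c_2e^(-3t), w(t) = c_3e^(-2t)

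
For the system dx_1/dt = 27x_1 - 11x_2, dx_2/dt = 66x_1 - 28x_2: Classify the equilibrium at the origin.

saddle

A = [[27,-11],[66,-28]]; det(A-λI) = λ^2 + λ - 30.
λ = 5, -6: opposite signs.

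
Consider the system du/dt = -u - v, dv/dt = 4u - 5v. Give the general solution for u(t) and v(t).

u(t) = C_1e^(-3t) + C_2te^(-3t) - C_2e^(-3t), v(t) = 2C_1e^(-3t) + 2C_2te^(-3t) - 3C_2e^(-3t)

Coefficient matrix A = [[-1, -1], [4, -5]].
Characteristic polynomial det(A - λI) = λ^2 + 6λ + 9 = 0.
Single eigenvalue λ = -3 with algebraic multiplicity 2.
Eigenvector v = (1,2); generalized eigenvector w with (A-λI)w=v is (-1,-3).
General solution: e^(-3t)[C_1·v + C_2·(t·v + w)].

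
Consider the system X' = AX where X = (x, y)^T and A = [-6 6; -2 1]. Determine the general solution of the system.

Coefficient matrix A = [[-6, 6], [-2, 1]].
Characteristic polynomial det(A - λI) = λ^2 + 5λ + 6 = 0.
Eigenvalues λ = -3, -2.
For λ=-3: (A-λI) row 1 is [-3, 6], so an eigenvector is (-2, -1).
For λ=-2: (A-λI) row 1 is [-4, 6], so an eigenvector is (3, 2).
General solution: C_1e^(-3t)(-2,-1) + C_2e^(-2t)(3,2).

x(t) = -2C_1e^(-3t) + 3C_2e^(-2t), y(t) = -C_1e^(-3t) + 2C_2e^(-2t)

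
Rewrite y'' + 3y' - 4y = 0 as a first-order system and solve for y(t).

Let x_1 = y, x_2 = y'. Then x_1' = x_2 and x_2' = 4x_1 - 3x_2.
A = [[0,1],[4,-3]]; det(A-λI) = λ^2 + 3λ - 4.
Eigenvalues λ = 1, -4 with eigenvectors (1,1), (1,-4).

y(t) = c_1e^(t) + c_2e^(-4t)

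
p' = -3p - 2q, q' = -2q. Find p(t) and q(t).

Coefficient matrix A = [[-3, -2], [0, -2]].
Characteristic polynomial det(A - λI) = λ^2 + 5λ + 6 = 0.
Eigenvalues λ = -2, -3.
For λ=-2: (A-λI) row 1 is [-1, -2], so an eigenvector is (2, -1).
For λ=-3: (A-λI) row 1 is [0, -2], so an eigenvector is (1, 0).
General solution: K_1e^(-2t)(2,-1) + K_2e^(-3t)(1,0).

p(t) = 2K_1e^(-2t) + K_2e^(-3t), q(t) = -K_1e^(-2t)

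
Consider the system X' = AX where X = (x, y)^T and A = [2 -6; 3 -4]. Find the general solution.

x(t) = -C_1e^(-t)sin(3t) + C_1e^(-t)cos(3t) + C_2e^(-t)sin(3t) + C_2e^(-t)cos(3t), y(t) = C_1e^(-t)cos(3t) + C_2e^(-t)sin(3t)

Coefficient matrix A = [[2, -6], [3, -4]].
Characteristic polynomial det(A - λI) = λ^2 + 2λ + 10 = 0.
Eigenvalues λ = -1 ± 3i (complex conjugate pair).
For λ=-1+3i: an eigenvector is (1,1) - i(-1,0) = (1 + i, 1).
A real fundamental pair from Re and Im of e^((-1+3i)t)v: X_1 = e^(-t)(cos(3t)·(1,1) + sin(3t)·(-1,0)), X_2 = e^(-t)(sin(3t)·(1,1) - cos(3t)·(-1,0)).
General solution: C_1X_1 + C_2X_2.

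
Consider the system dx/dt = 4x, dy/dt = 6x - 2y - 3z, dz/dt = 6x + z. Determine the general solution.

x(t) = C_1e^(4t), y(t) = C_2e^(-2t) - C_3e^(t), z(t) = 2C_1e^(4t) + C_3e^(t)

Coefficient matrix A = [[4, 0, 0], [6, -2, -3], [6, 0, 1]].
det(A - λI) = 0 gives eigenvalues λ = 4, -2, 1.
For λ=4: eigenvector (1,0,2).
For λ=-2: eigenvector (0,1,0).
For λ=1: eigenvector (0,-1,1).
General solution: C_1e^(4t)(1,0,2) + C_2e^(-2t)(0,1,0) + C_3e^(t)(0,-1,1).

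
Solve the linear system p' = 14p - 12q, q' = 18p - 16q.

p(t) = -2K_1e^(-4t) + K_2e^(2t), q(t) = -3K_1e^(-4t) + K_2e^(2t)

Coefficient matrix A = [[14, -12], [18, -16]].
Characteristic polynomial det(A - λI) = λ^2 + 2λ - 8 = 0.
Eigenvalues λ = -4, 2.
For λ=-4: (A-λI) row 1 is [18, -12], so an eigenvector is (-2, -3).
For λ=2: (A-λI) row 1 is [12, -12], so an eigenvector is (1, 1).
General solution: K_1e^(-4t)(-2,-3) + K_2e^(2t)(1,1).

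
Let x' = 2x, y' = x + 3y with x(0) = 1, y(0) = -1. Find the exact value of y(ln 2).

A = [[2,0],[1,3]]; eigenvalues λ = 2, 3.
Eigenvectors: (1,-1) for λ=2, (0,-1) for λ=3.
From the initial condition, c_1 = 1, c_2 = 0.
y(ln 2) = (1)(2^2)(-1) + (0)(2^3)(-1) = -4.

-4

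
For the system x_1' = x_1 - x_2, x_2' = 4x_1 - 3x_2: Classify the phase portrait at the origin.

stable improper node

A = [[1,-1],[4,-3]]; det(A-λI) = λ^2 + 2λ + 1.
repeated λ = -1 with a single eigenvector.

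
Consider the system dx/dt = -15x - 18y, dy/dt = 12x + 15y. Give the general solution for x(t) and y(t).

Coefficient matrix A = [[-15, -18], [12, 15]].
Characteristic polynomial det(A - λI) = λ^2 - 9 = 0.
Eigenvalues λ = 3, -3.
For λ=3: (A-λI) row 1 is [-18, -18], so an eigenvector is (-1, 1).
For λ=-3: (A-λI) row 1 is [-12, -18], so an eigenvector is (-3, 2).
General solution: c_1e^(3t)(-1,1) + c_2e^(-3t)(-3,2).

x(t) = -c_1e^(3t) - 3c_2e^(-3t), y(t) = c_1e^(3t) + 2c_2e^(-3t)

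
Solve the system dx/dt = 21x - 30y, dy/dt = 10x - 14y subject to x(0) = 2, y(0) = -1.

x(t) = 14e^(6t) - 12e^(t), y(t) = 7e^(6t) - 8e^(t)

Coefficient matrix A = [[21, -30], [10, -14]].
Characteristic polynomial det(A - λI) = λ^2 - 7λ + 6 = 0.
Eigenvalues λ = 6, 1.
For λ=6: (A-λI) row 1 is [15, -30], so an eigenvector is (-2, -1).
For λ=1: (A-λI) row 1 is [20, -30], so an eigenvector is (3, 2).
General solution: K_1e^(6t)(-2,-1) + K_2e^(t)(3,2).
Applying x(0)=2, y(0)=-1 gives K_1=-7, K_2=-4.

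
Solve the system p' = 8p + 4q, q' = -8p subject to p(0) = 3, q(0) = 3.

Coefficient matrix A = [[8, 4], [-8, 0]].
Characteristic polynomial det(A - λI) = λ^2 - 8λ + 32 = 0.
Eigenvalues λ = 4 ± 4i (complex conjugate pair).
For λ=4+4i: an eigenvector is (-1,1) - i(0,1) = (-1, 1 - i).
A real fundamental pair from Re and Im of e^((4+4i)t)v: X_1 = e^(4t)(cos(4t)·(-1,1) + sin(4t)·(0,1)), X_2 = e^(4t)(sin(4t)·(-1,1) - cos(4t)·(0,1)).
General solution: C_1X_1 + C_2X_2.
Applying p(0)=3, q(0)=3 gives C_1=-3, C_2=-6.

p(t) = 6e^(4t)sin(4t) + 3e^(4t)cos(4t), q(t) = -9e^(4t)sin(4t) + 3e^(4t)cos(4t)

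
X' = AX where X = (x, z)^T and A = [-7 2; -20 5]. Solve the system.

x(t) = -C_1e^(-t)cos(2t) - C_2e^(-t)sin(2t), z(t) = C_1e^(-t)sin(2t) - 3C_1e^(-t)cos(2t) - 3C_2e^(-t)sin(2t) - C_2e^(-t)cos(2t)

Coefficient matrix A = [[-7, 2], [-20, 5]].
Characteristic polynomial det(A - λI) = λ^2 + 2λ + 5 = 0.
Eigenvalues λ = -1 ± 2i (complex conjugate pair).
For λ=-1+2i: an eigenvector is (-1,-3) - i(0,1) = (-1, -3 - i).
A real fundamental pair from Re and Im of e^((-1+2i)t)v: X_1 = e^(-t)(cos(2t)·(-1,-3) + sin(2t)·(0,1)), X_2 = e^(-t)(sin(2t)·(-1,-3) - cos(2t)·(0,1)).
General solution: C_1X_1 + C_2X_2.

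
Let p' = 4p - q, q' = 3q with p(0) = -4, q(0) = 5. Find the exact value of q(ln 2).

A = [[4,-1],[0,3]]; eigenvalues λ = 4, 3.
Eigenvectors: (-1,0) for λ=4, (1,1) for λ=3.
From the initial condition, c_1 = 9, c_2 = 5.
q(ln 2) = (9)(2^4)(0) + (5)(2^3)(1) = 40.

40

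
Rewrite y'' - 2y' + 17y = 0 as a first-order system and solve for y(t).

Let x_1 = y, x_2 = y'. Then x_1' = x_2 and x_2' = -17x_1 + 2x_2.
A = [[0,1],[-17,2]]; det(A-λI) = λ^2 - 2λ + 17.
Eigenvalues λ = 1 ± 4i.

y(t) = c_1e^(t)cos(4t) + c_2e^(t)sin(4t)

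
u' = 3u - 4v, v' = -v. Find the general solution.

Coefficient matrix A = [[3, -4], [0, -1]].
Characteristic polynomial det(A - λI) = λ^2 - 2λ - 3 = 0.
Eigenvalues λ = -1, 3.
For λ=-1: (A-λI) row 1 is [4, -4], so an eigenvector is (-1, -1).
For λ=3: (A-λI) row 1 is [0, -4], so an eigenvector is (1, 0).
General solution: c_1e^(-t)(-1,-1) + c_2e^(3t)(1,0).

u(t) = -c_1e^(-t) + c_2e^(3t), v(t) = -c_1e^(-t)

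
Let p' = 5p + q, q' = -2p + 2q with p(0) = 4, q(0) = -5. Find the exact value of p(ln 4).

A = [[5,1],[-2,2]]; eigenvalues λ = 3, 4.
Eigenvectors: (1,-2) for λ=3, (-1,1) for λ=4.
From the initial condition, c_1 = 1, c_2 = -3.
p(ln 4) = (1)(4^3)(1) + (-3)(4^4)(-1) = 832.

832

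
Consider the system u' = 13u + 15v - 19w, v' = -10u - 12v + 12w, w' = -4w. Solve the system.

Coefficient matrix A = [[13, 15, -19], [-10, -12, 12], [0, 0, -4]].
det(A - λI) = 0 gives eigenvalues λ = -2, 3, -4.
For λ=-2: eigenvector (-1,1,0).
For λ=3: eigenvector (-3,2,0).
For λ=-4: eigenvector (2,-1,1).
General solution: c_1e^(-2t)(-1,1,0) + c_2e^(3t)(-3,2,0) + c_3e^(-4t)(2,-1,1).

u(t) = -c_1e^(-2t) - 3c_2e^(3t) + 2c_3e^(-4t), v(t) = c_1e^(-2t) + 2c_2e^(3t) - c_3e^(-4t), w(t) = c_3e^(-4t)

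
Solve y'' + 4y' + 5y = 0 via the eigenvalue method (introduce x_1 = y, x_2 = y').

Let x_1 = y, x_2 = y'. Then x_1' = x_2 and x_2' = -5x_1 - 4x_2.
A = [[0,1],[-5,-4]]; det(A-λI) = λ^2 + 4λ + 5.
Eigenvalues λ = -2 ± i.

y(t) = C_1e^(-2t)cos(t) + C_2e^(-2t)sin(t)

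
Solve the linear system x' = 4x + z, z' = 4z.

Coefficient matrix A = [[4, 1], [0, 4]].
Characteristic polynomial det(A - λI) = λ^2 - 8λ + 16 = 0.
Single eigenvalue λ = 4 with algebraic multiplicity 2.
Eigenvector v = (1,0); generalized eigenvector w with (A-λI)w=v is (3,1).
General solution: e^(4t)[c_1·v + c_2·(t·v + w)].

x(t) = c_1e^(4t) + c_2te^(4t) + 3c_2e^(4t), z(t) = c_2e^(4t)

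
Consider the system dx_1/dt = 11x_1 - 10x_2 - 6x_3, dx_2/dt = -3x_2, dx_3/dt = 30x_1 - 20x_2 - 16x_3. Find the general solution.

Coefficient matrix A = [[11, -10, -6], [0, -3, 0], [30, -20, -16]].
det(A - λI) = 0 gives eigenvalues λ = -1, -3, -4.
For λ=-1: eigenvector (1,0,2).
For λ=-3: eigenvector (5,1,10).
For λ=-4: eigenvector (2,0,5).
General solution: K_1e^(-t)(1,0,2) + K_2e^(-3t)(5,1,10) + K_3e^(-4t)(2,0,5).

x_1(t) = K_1e^(-t) + 5K_2e^(-3t) + 2K_3e^(-4t), x_2(t) = K_2e^(-3t), x_3(t) = 2K_1e^(-t) + 10K_2e^(-3t) + 5K_3e^(-4t)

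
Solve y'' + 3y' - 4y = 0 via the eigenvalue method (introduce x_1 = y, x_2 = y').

Let x_1 = y, x_2 = y'. Then x_1' = x_2 and x_2' = 4x_1 - 3x_2.
A = [[0,1],[4,-3]]; det(A-λI) = λ^2 + 3λ - 4.
Eigenvalues λ = 1, -4 with eigenvectors (1,1), (1,-4).

y(t) = C_1e^(t) + C_2e^(-4t)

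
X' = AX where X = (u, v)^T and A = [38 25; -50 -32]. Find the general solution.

u(t) = -K_1e^(3t)sin(5t) + 2K_1e^(3t)cos(5t) + 2K_2e^(3t)sin(5t) + K_2e^(3t)cos(5t), v(t) = K_1e^(3t)sin(5t) - 3K_1e^(3t)cos(5t) - 3K_2e^(3t)sin(5t) - K_2e^(3t)cos(5t)

Coefficient matrix A = [[38, 25], [-50, -32]].
Characteristic polynomial det(A - λI) = λ^2 - 6λ + 34 = 0.
Eigenvalues λ = 3 ± 5i (complex conjugate pair).
For λ=3+5i: an eigenvector is (2,-3) - i(-1,1) = (2 + i, -3 - i).
A real fundamental pair from Re and Im of e^((3+5i)t)v: X_1 = e^(3t)(cos(5t)·(2,-3) + sin(5t)·(-1,1)), X_2 = e^(3t)(sin(5t)·(2,-3) - cos(5t)·(-1,1)).
General solution: K_1X_1 + K_2X_2.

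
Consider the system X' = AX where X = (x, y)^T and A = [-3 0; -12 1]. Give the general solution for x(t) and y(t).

x(t) = K_1e^(-3t), y(t) = 3K_1e^(-3t) + K_2e^(t)

Coefficient matrix A = [[-3, 0], [-12, 1]].
Characteristic polynomial det(A - λI) = λ^2 + 2λ - 3 = 0.
Eigenvalues λ = -3, 1.
For λ=-3: (A-λI) row 2 is [-12, 4], so an eigenvector is (1, 3).
For λ=1: (A-λI) row 1 is [-4, 0], so an eigenvector is (0, 1).
General solution: K_1e^(-3t)(1,3) + K_2e^(t)(0,1).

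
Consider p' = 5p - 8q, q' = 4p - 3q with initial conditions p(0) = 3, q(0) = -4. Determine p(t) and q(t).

Coefficient matrix A = [[5, -8], [4, -3]].
Characteristic polynomial det(A - λI) = λ^2 - 2λ + 17 = 0.
Eigenvalues λ = 1 ± 4i (complex conjugate pair).
For λ=1+4i: an eigenvector is (-1,-1) - i(1,0) = (-1 - i, -1).
A real fundamental pair from Re and Im of e^((1+4i)t)v: X_1 = e^(t)(cos(4t)·(-1,-1) + sin(4t)·(1,0)), X_2 = e^(t)(sin(4t)·(-1,-1) - cos(4t)·(1,0)).
General solution: C_1X_1 + C_2X_2.
Applying p(0)=3, q(0)=-4 gives C_1=4, C_2=-7.

p(t) = 11e^(t)sin(4t) + 3e^(t)cos(4t), q(t) = 7e^(t)sin(4t) - 4e^(t)cos(4t)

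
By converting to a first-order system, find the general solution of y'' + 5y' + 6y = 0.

Let x_1 = y, x_2 = y'. Then x_1' = x_2 and x_2' = -6x_1 - 5x_2.
A = [[0,1],[-6,-5]]; det(A-λI) = λ^2 + 5λ + 6.
Eigenvalues λ = -3, -2 with eigenvectors (1,-3), (1,-2).

y(t) = K_1e^(-3t) + K_2e^(-2t)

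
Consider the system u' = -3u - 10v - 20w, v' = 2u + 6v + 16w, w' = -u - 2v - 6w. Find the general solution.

u(t) = K_1e^(-3t) - 2K_2e^(2t), v(t) = -2K_1e^(-3t) + K_2e^(2t) - 2K_3e^(-2t), w(t) = K_1e^(-3t) + K_3e^(-2t)

Coefficient matrix A = [[-3, -10, -20], [2, 6, 16], [-1, -2, -6]].
det(A - λI) = 0 gives eigenvalues λ = -3, 2, -2.
For λ=-3: eigenvector (1,-2,1).
For λ=2: eigenvector (-2,1,0).
For λ=-2: eigenvector (0,-2,1).
General solution: K_1e^(-3t)(1,-2,1) + K_2e^(2t)(-2,1,0) + K_3e^(-2t)(0,-2,1).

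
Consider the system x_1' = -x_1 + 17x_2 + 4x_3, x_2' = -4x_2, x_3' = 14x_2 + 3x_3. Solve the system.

x_1(t) = C_1e^(-t) - 3C_2e^(-4t) + C_3e^(3t), x_2(t) = C_2e^(-4t), x_3(t) = -2C_2e^(-4t) + C_3e^(3t)

Coefficient matrix A = [[-1, 17, 4], [0, -4, 0], [0, 14, 3]].
det(A - λI) = 0 gives eigenvalues λ = -1, -4, 3.
For λ=-1: eigenvector (1,0,0).
For λ=-4: eigenvector (-3,1,-2).
For λ=3: eigenvector (1,0,1).
General solution: C_1e^(-t)(1,0,0) + C_2e^(-4t)(-3,1,-2) + C_3e^(3t)(1,0,1).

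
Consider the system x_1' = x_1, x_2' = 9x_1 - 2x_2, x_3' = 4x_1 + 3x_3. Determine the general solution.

x_1(t) = C_1e^(t), x_2(t) = 3C_1e^(t) + C_3e^(-2t), x_3(t) = -2C_1e^(t) + C_2e^(3t)

Coefficient matrix A = [[1, 0, 0], [9, -2, 0], [4, 0, 3]].
det(A - λI) = 0 gives eigenvalues λ = 1, 3, -2.
For λ=1: eigenvector (1,3,-2).
For λ=3: eigenvector (0,0,1).
For λ=-2: eigenvector (0,1,0).
General solution: C_1e^(t)(1,3,-2) + C_2e^(3t)(0,0,1) + C_3e^(-2t)(0,1,0).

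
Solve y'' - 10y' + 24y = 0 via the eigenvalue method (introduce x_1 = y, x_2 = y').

y(t) = K_1e^(4t) + K_2e^(6t)

Let x_1 = y, x_2 = y'. Then x_1' = x_2 and x_2' = -24x_1 + 10x_2.
A = [[0,1],[-24,10]]; det(A-λI) = λ^2 - 10λ + 24.
Eigenvalues λ = 4, 6 with eigenvectors (1,4), (1,6).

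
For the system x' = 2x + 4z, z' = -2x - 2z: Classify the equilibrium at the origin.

center

A = [[2,4],[-2,-2]]; det(A-λI) = λ^2 + 4.
λ = 0 ± 2i: zero real part.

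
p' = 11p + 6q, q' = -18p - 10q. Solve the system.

p(t) = -c_1e^(-t) + 2c_2e^(2t), q(t) = 2c_1e^(-t) - 3c_2e^(2t)

Coefficient matrix A = [[11, 6], [-18, -10]].
Characteristic polynomial det(A - λI) = λ^2 - λ - 2 = 0.
Eigenvalues λ = -1, 2.
For λ=-1: (A-λI) row 1 is [12, 6], so an eigenvector is (-1, 2).
For λ=2: (A-λI) row 1 is [9, 6], so an eigenvector is (2, -3).
General solution: c_1e^(-t)(-1,2) + c_2e^(2t)(2,-3).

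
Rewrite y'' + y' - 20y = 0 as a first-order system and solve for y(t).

Let x_1 = y, x_2 = y'. Then x_1' = x_2 and x_2' = 20x_1 - x_2.
A = [[0,1],[20,-1]]; det(A-λI) = λ^2 + λ - 20.
Eigenvalues λ = 4, -5 with eigenvectors (1,4), (1,-5).

y(t) = c_1e^(4t) + c_2e^(-5t)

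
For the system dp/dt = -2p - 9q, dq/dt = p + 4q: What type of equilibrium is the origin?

unstable improper node

A = [[-2,-9],[1,4]]; det(A-λI) = λ^2 - 2λ + 1.
repeated λ = 1 with a single eigenvector.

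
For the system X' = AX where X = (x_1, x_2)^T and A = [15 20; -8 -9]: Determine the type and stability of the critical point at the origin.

A = [[15,20],[-8,-9]]; det(A-λI) = λ^2 - 6λ + 25.
λ = 3 ± 4i: positive real part.

unstable spiral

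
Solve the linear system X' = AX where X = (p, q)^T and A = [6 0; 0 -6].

p(t) = K_2e^(6t), q(t) = -K_1e^(-6t)

Coefficient matrix A = [[6, 0], [0, -6]].
Characteristic polynomial det(A - λI) = λ^2 - 36 = 0.
Eigenvalues λ = -6, 6.
For λ=-6: (A-λI) row 1 is [12, 0], so an eigenvector is (0, -1).
For λ=6: (A-λI) row 2 is [0, -12], so an eigenvector is (1, 0).
General solution: K_1e^(-6t)(0,-1) + K_2e^(6t)(1,0).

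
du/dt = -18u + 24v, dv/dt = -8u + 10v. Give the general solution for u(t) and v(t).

Coefficient matrix A = [[-18, 24], [-8, 10]].
Characteristic polynomial det(A - λI) = λ^2 + 8λ + 12 = 0.
Eigenvalues λ = -2, -6.
For λ=-2: (A-λI) row 1 is [-16, 24], so an eigenvector is (3, 2).
For λ=-6: (A-λI) row 1 is [-12, 24], so an eigenvector is (2, 1).
General solution: c_1e^(-2t)(3,2) + c_2e^(-6t)(2,1).

u(t) = 3c_1e^(-2t) + 2c_2e^(-6t), v(t) = 2c_1e^(-2t) + c_2e^(-6t)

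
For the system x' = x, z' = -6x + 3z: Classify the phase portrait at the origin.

A = [[1,0],[-6,3]]; det(A-λI) = λ^2 - 4λ + 3.
λ = 1, 3: both positive.

unstable node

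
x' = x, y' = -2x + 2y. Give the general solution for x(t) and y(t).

x(t) = -c_2e^(t), y(t) = -c_1e^(2t) - 2c_2e^(t)

Coefficient matrix A = [[1, 0], [-2, 2]].
Characteristic polynomial det(A - λI) = λ^2 - 3λ + 2 = 0.
Eigenvalues λ = 2, 1.
For λ=2: (A-λI) row 1 is [-1, 0], so an eigenvector is (0, -1).
For λ=1: (A-λI) row 2 is [-2, 1], so an eigenvector is (-1, -2).
General solution: c_1e^(2t)(0,-1) + c_2e^(t)(-1,-2).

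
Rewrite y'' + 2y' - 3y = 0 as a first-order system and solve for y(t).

y(t) = c_1e^(-3t) + c_2e^(t)

Let x_1 = y, x_2 = y'. Then x_1' = x_2 and x_2' = 3x_1 - 2x_2.
A = [[0,1],[3,-2]]; det(A-λI) = λ^2 + 2λ - 3.
Eigenvalues λ = -3, 1 with eigenvectors (1,-3), (1,1).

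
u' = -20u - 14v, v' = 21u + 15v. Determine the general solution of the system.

Coefficient matrix A = [[-20, -14], [21, 15]].
Characteristic polynomial det(A - λI) = λ^2 + 5λ - 6 = 0.
Eigenvalues λ = 1, -6.
For λ=1: (A-λI) row 1 is [-21, -14], so an eigenvector is (-2, 3).
For λ=-6: (A-λI) row 1 is [-14, -14], so an eigenvector is (1, -1).
General solution: c_1e^(t)(-2,3) + c_2e^(-6t)(1,-1).

u(t) = -2c_1e^(t) + c_2e^(-6t), v(t) = 3c_1e^(t) - c_2e^(-6t)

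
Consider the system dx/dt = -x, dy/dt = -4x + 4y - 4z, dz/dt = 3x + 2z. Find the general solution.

Coefficient matrix A = [[-1, 0, 0], [-4, 4, -4], [3, 0, 2]].
det(A - λI) = 0 gives eigenvalues λ = -1, 4, 2.
For λ=-1: eigenvector (1,0,-1).
For λ=4: eigenvector (0,1,0).
For λ=2: eigenvector (0,2,1).
General solution: C_1e^(-t)(1,0,-1) + C_2e^(4t)(0,1,0) + C_3e^(2t)(0,2,1).

x(t) = C_1e^(-t), y(t) = C_2e^(4t) + 2C_3e^(2t), z(t) = -C_1e^(-t) + C_3e^(2t)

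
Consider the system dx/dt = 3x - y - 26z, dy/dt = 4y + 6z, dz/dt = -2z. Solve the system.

Coefficient matrix A = [[3, -1, -26], [0, 4, 6], [0, 0, -2]].
det(A - λI) = 0 gives eigenvalues λ = 4, 3, -2.
For λ=4: eigenvector (-1,1,0).
For λ=3: eigenvector (1,0,0).
For λ=-2: eigenvector (5,-1,1).
General solution: c_1e^(4t)(-1,1,0) + c_2e^(3t)(1,0,0) + c_3e^(-2t)(5,-1,1).

x(t) = -c_1e^(4t) + c_2e^(3t) + 5c_3e^(-2t), y(t) = c_1e^(4t) - c_3e^(-2t), z(t) = c_3e^(-2t)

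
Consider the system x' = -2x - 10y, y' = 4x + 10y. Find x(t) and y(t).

x(t) = c_1e^(4t)sin(2t) - 2c_1e^(4t)cos(2t) - 2c_2e^(4t)sin(2t) - c_2e^(4t)cos(2t), y(t) = -c_1e^(4t)sin(2t) + c_1e^(4t)cos(2t) + c_2e^(4t)sin(2t) + c_2e^(4t)cos(2t)

Coefficient matrix A = [[-2, -10], [4, 10]].
Characteristic polynomial det(A - λI) = λ^2 - 8λ + 20 = 0.
Eigenvalues λ = 4 ± 2i (complex conjugate pair).
For λ=4+2i: an eigenvector is (-2,1) - i(1,-1) = (-2 - i, 1 + i).
A real fundamental pair from Re and Im of e^((4+2i)t)v: X_1 = e^(4t)(cos(2t)·(-2,1) + sin(2t)·(1,-1)), X_2 = e^(4t)(sin(2t)·(-2,1) - cos(2t)·(1,-1)).
General solution: c_1X_1 + c_2X_2.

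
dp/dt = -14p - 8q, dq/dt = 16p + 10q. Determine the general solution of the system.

p(t) = K_1e^(2t) + K_2e^(-6t), q(t) = -2K_1e^(2t) - K_2e^(-6t)

Coefficient matrix A = [[-14, -8], [16, 10]].
Characteristic polynomial det(A - λI) = λ^2 + 4λ - 12 = 0.
Eigenvalues λ = 2, -6.
For λ=2: (A-λI) row 1 is [-16, -8], so an eigenvector is (1, -2).
For λ=-6: (A-λI) row 1 is [-8, -8], so an eigenvector is (1, -1).
General solution: K_1e^(2t)(1,-2) + K_2e^(-6t)(1,-1).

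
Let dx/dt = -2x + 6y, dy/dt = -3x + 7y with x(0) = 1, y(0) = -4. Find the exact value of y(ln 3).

A = [[-2,6],[-3,7]]; eigenvalues λ = 4, 1.
Eigenvectors: (-1,-1) for λ=4, (-2,-1) for λ=1.
From the initial condition, c_1 = 9, c_2 = -5.
y(ln 3) = (9)(3^4)(-1) + (-5)(3^1)(-1) = -714.

-714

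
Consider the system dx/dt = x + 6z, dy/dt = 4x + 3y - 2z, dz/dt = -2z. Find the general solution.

x(t) = C_1e^(t) - 2C_3e^(-2t), y(t) = -2C_1e^(t) + C_2e^(3t) + 2C_3e^(-2t), z(t) = C_3e^(-2t)

Coefficient matrix A = [[1, 0, 6], [4, 3, -2], [0, 0, -2]].
det(A - λI) = 0 gives eigenvalues λ = 1, 3, -2.
For λ=1: eigenvector (1,-2,0).
For λ=3: eigenvector (0,1,0).
For λ=-2: eigenvector (-2,2,1).
General solution: C_1e^(t)(1,-2,0) + C_2e^(3t)(0,1,0) + C_3e^(-2t)(-2,2,1).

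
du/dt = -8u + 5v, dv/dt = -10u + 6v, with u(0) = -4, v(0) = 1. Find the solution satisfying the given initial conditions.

Coefficient matrix A = [[-8, 5], [-10, 6]].
Characteristic polynomial det(A - λI) = λ^2 + 2λ + 2 = 0.
Eigenvalues λ = -1 ± i (complex conjugate pair).
For λ=-1+i: an eigenvector is (1,1) - i(-2,-3) = (1 + 2i, 1 + 3i).
A real fundamental pair from Re and Im of e^((-1+i)t)v: X_1 = e^(-t)(cos(t)·(1,1) + sin(t)·(-2,-3)), X_2 = e^(-t)(sin(t)·(1,1) - cos(t)·(-2,-3)).
General solution: K_1X_1 + K_2X_2.
Applying u(0)=-4, v(0)=1 gives K_1=-14, K_2=5.

u(t) = 33e^(-t)sin(t) - 4e^(-t)cos(t), v(t) = 47e^(-t)sin(t) + e^(-t)cos(t)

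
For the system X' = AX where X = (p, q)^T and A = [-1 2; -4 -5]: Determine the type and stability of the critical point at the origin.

stable spiral

A = [[-1,2],[-4,-5]]; det(A-λI) = λ^2 + 6λ + 13.
λ = -3 ± 2i: negative real part.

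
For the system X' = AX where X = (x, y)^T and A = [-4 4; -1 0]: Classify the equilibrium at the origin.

A = [[-4,4],[-1,0]]; det(A-λI) = λ^2 + 4λ + 4.
repeated λ = -2 with a single eigenvector.

stable improper node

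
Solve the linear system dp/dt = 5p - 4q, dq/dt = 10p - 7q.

p(t) = c_1e^(-t)sin(2t) + c_1e^(-t)cos(2t) + c_2e^(-t)sin(2t) - c_2e^(-t)cos(2t), q(t) = 2c_1e^(-t)sin(2t) + c_1e^(-t)cos(2t) + c_2e^(-t)sin(2t) - 2c_2e^(-t)cos(2t)

Coefficient matrix A = [[5, -4], [10, -7]].
Characteristic polynomial det(A - λI) = λ^2 + 2λ + 5 = 0.
Eigenvalues λ = -1 ± 2i (complex conjugate pair).
For λ=-1+2i: an eigenvector is (1,1) - i(1,2) = (1 - i, 1 - 2i).
A real fundamental pair from Re and Im of e^((-1+2i)t)v: X_1 = e^(-t)(cos(2t)·(1,1) + sin(2t)·(1,2)), X_2 = e^(-t)(sin(2t)·(1,1) - cos(2t)·(1,2)).
General solution: c_1X_1 + c_2X_2.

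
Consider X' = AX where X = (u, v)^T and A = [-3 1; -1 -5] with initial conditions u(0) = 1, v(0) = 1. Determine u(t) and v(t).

Coefficient matrix A = [[-3, 1], [-1, -5]].
Characteristic polynomial det(A - λI) = λ^2 + 8λ + 16 = 0.
Single eigenvalue λ = -4 with algebraic multiplicity 2.
Eigenvector v = (-1,1); generalized eigenvector w with (A-λI)w=v is (-2,1).
General solution: e^(-4t)[c_1·v + c_2·(t·v + w)].
Applying u(0)=1, v(0)=1 gives c_1=3, c_2=-2.

u(t) = 2te^(-4t) + e^(-4t), v(t) = -2te^(-4t) + e^(-4t)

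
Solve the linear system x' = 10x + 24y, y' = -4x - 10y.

x(t) = 2K_1e^(-2t) - 3K_2e^(2t), y(t) = -K_1e^(-2t) + K_2e^(2t)

Coefficient matrix A = [[10, 24], [-4, -10]].
Characteristic polynomial det(A - λI) = λ^2 - 4 = 0.
Eigenvalues λ = -2, 2.
For λ=-2: (A-λI) row 1 is [12, 24], so an eigenvector is (2, -1).
For λ=2: (A-λI) row 1 is [8, 24], so an eigenvector is (-3, 1).
General solution: K_1e^(-2t)(2,-1) + K_2e^(2t)(-3,1).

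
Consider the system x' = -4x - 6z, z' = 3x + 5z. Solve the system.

x(t) = -K_1e^(2t) + 2K_2e^(-t), z(t) = K_1e^(2t) - K_2e^(-t)

Coefficient matrix A = [[-4, -6], [3, 5]].
Characteristic polynomial det(A - λI) = λ^2 - λ - 2 = 0.
Eigenvalues λ = 2, -1.
For λ=2: (A-λI) row 1 is [-6, -6], so an eigenvector is (-1, 1).
For λ=-1: (A-λI) row 1 is [-3, -6], so an eigenvector is (2, -1).
General solution: K_1e^(2t)(-1,1) + K_2e^(-t)(2,-1).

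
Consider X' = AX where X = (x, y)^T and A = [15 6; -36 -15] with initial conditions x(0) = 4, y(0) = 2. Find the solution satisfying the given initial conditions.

x(t) = 14e^(3t) - 10e^(-3t), y(t) = -28e^(3t) + 30e^(-3t)

Coefficient matrix A = [[15, 6], [-36, -15]].
Characteristic polynomial det(A - λI) = λ^2 - 9 = 0.
Eigenvalues λ = 3, -3.
For λ=3: (A-λI) row 1 is [12, 6], so an eigenvector is (1, -2).
For λ=-3: (A-λI) row 1 is [18, 6], so an eigenvector is (-1, 3).
General solution: K_1e^(3t)(1,-2) + K_2e^(-3t)(-1,3).
Applying x(0)=4, y(0)=2 gives K_1=14, K_2=10.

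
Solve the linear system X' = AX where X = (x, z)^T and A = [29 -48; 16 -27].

Coefficient matrix A = [[29, -48], [16, -27]].
Characteristic polynomial det(A - λI) = λ^2 - 2λ - 15 = 0.
Eigenvalues λ = -3, 5.
For λ=-3: (A-λI) row 1 is [32, -48], so an eigenvector is (3, 2).
For λ=5: (A-λI) row 1 is [24, -48], so an eigenvector is (-2, -1).
General solution: C_1e^(-3t)(3,2) + C_2e^(5t)(-2,-1).

x(t) = 3C_1e^(-3t) - 2C_2e^(5t), z(t) = 2C_1e^(-3t) - C_2e^(5t)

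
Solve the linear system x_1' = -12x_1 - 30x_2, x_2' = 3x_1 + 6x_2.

Coefficient matrix A = [[-12, -30], [3, 6]].
Characteristic polynomial det(A - λI) = λ^2 + 6λ + 18 = 0.
Eigenvalues λ = -3 ± 3i (complex conjugate pair).
For λ=-3+3i: an eigenvector is (-1,0) - i(3,-1) = (-1 - 3i, 0 + i).
A real fundamental pair from Re and Im of e^((-3+3i)t)v: X_1 = e^(-3t)(cos(3t)·(-1,0) + sin(3t)·(3,-1)), X_2 = e^(-3t)(sin(3t)·(-1,0) - cos(3t)·(3,-1)).
General solution: K_1X_1 + K_2X_2.

x_1(t) = 3K_1e^(-3t)sin(3t) - K_1e^(-3t)cos(3t) - K_2e^(-3t)sin(3t) - 3K_2e^(-3t)cos(3t), x_2(t) = -K_1e^(-3t)sin(3t) + K_2e^(-3t)cos(3t)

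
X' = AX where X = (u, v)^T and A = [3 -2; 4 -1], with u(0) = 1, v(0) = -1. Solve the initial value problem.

u(t) = 2e^(t)sin(2t) + e^(t)cos(2t), v(t) = 3e^(t)sin(2t) - e^(t)cos(2t)

Coefficient matrix A = [[3, -2], [4, -1]].
Characteristic polynomial det(A - λI) = λ^2 - 2λ + 5 = 0.
Eigenvalues λ = 1 ± 2i (complex conjugate pair).
For λ=1+2i: an eigenvector is (0,1) - i(-1,-1) = (0 + i, 1 + i).
A real fundamental pair from Re and Im of e^((1+2i)t)v: X_1 = e^(t)(cos(2t)·(0,1) + sin(2t)·(-1,-1)), X_2 = e^(t)(sin(2t)·(0,1) - cos(2t)·(-1,-1)).
General solution: C_1X_1 + C_2X_2.
Applying u(0)=1, v(0)=-1 gives C_1=-2, C_2=1.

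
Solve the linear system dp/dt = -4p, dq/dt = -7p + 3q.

p(t) = K_2e^(-4t), q(t) = -K_1e^(3t) + K_2e^(-4t)

Coefficient matrix A = [[-4, 0], [-7, 3]].
Characteristic polynomial det(A - λI) = λ^2 + λ - 12 = 0.
Eigenvalues λ = 3, -4.
For λ=3: (A-λI) row 1 is [-7, 0], so an eigenvector is (0, -1).
For λ=-4: (A-λI) row 2 is [-7, 7], so an eigenvector is (1, 1).
General solution: K_1e^(3t)(0,-1) + K_2e^(-4t)(1,1).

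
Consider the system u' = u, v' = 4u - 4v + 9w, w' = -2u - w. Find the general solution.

u(t) = -c_3e^(t), v(t) = 3c_1e^(-t) + c_2e^(-4t) + c_3e^(t), w(t) = c_1e^(-t) + c_3e^(t)

Coefficient matrix A = [[1, 0, 0], [4, -4, 9], [-2, 0, -1]].
det(A - λI) = 0 gives eigenvalues λ = -1, -4, 1.
For λ=-1: eigenvector (0,3,1).
For λ=-4: eigenvector (0,1,0).
For λ=1: eigenvector (-1,1,1).
General solution: c_1e^(-t)(0,3,1) + c_2e^(-4t)(0,1,0) + c_3e^(t)(-1,1,1).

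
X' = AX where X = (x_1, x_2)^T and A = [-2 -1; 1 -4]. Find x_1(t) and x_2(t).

Coefficient matrix A = [[-2, -1], [1, -4]].
Characteristic polynomial det(A - λI) = λ^2 + 6λ + 9 = 0.
Single eigenvalue λ = -3 with algebraic multiplicity 2.
Eigenvector v = (-1,-1); generalized eigenvector w with (A-λI)w=v is (-3,-2).
General solution: e^(-3t)[K_1·v + K_2·(t·v + w)].

x_1(t) = -K_1e^(-3t) - K_2te^(-3t) - 3K_2e^(-3t), x_2(t) = -K_1e^(-3t) - K_2te^(-3t) - 2K_2e^(-3t)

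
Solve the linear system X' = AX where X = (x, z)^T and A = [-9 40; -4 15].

Coefficient matrix A = [[-9, 40], [-4, 15]].
Characteristic polynomial det(A - λI) = λ^2 - 6λ + 25 = 0.
Eigenvalues λ = 3 ± 4i (complex conjugate pair).
For λ=3+4i: an eigenvector is (1,0) - i(-3,-1) = (1 + 3i, 0 + i).
A real fundamental pair from Re and Im of e^((3+4i)t)v: X_1 = e^(3t)(cos(4t)·(1,0) + sin(4t)·(-3,-1)), X_2 = e^(3t)(sin(4t)·(1,0) - cos(4t)·(-3,-1)).
General solution: K_1X_1 + K_2X_2.

x(t) = -3K_1e^(3t)sin(4t) + K_1e^(3t)cos(4t) + K_2e^(3t)sin(4t) + 3K_2e^(3t)cos(4t), z(t) = -K_1e^(3t)sin(4t) + K_2e^(3t)cos(4t)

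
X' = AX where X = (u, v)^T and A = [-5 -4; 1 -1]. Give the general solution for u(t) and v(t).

u(t) = -2C_1e^(-3t) - 2C_2te^(-3t) + 3C_2e^(-3t), v(t) = C_1e^(-3t) + C_2te^(-3t) - C_2e^(-3t)

Coefficient matrix A = [[-5, -4], [1, -1]].
Characteristic polynomial det(A - λI) = λ^2 + 6λ + 9 = 0.
Single eigenvalue λ = -3 with algebraic multiplicity 2.
Eigenvector v = (-2,1); generalized eigenvector w with (A-λI)w=v is (3,-1).
General solution: e^(-3t)[C_1·v + C_2·(t·v + w)].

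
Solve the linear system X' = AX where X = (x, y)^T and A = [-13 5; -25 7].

Coefficient matrix A = [[-13, 5], [-25, 7]].
Characteristic polynomial det(A - λI) = λ^2 + 6λ + 34 = 0.
Eigenvalues λ = -3 ± 5i (complex conjugate pair).
For λ=-3+5i: an eigenvector is (-1,-2) - i(0,1) = (-1, -2 - i).
A real fundamental pair from Re and Im of e^((-3+5i)t)v: X_1 = e^(-3t)(cos(5t)·(-1,-2) + sin(5t)·(0,1)), X_2 = e^(-3t)(sin(5t)·(-1,-2) - cos(5t)·(0,1)).
General solution: C_1X_1 + C_2X_2.

x(t) = -C_1e^(-3t)cos(5t) - C_2e^(-3t)sin(5t), y(t) = C_1e^(-3t)sin(5t) - 2C_1e^(-3t)cos(5t) - 2C_2e^(-3t)sin(5t) - C_2e^(-3t)cos(5t)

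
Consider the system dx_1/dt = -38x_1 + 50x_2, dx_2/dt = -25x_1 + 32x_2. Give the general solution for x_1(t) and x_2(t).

x_1(t) = K_1e^(-3t)sin(5t) - 3K_1e^(-3t)cos(5t) - 3K_2e^(-3t)sin(5t) - K_2e^(-3t)cos(5t), x_2(t) = K_1e^(-3t)sin(5t) - 2K_1e^(-3t)cos(5t) - 2K_2e^(-3t)sin(5t) - K_2e^(-3t)cos(5t)

Coefficient matrix A = [[-38, 50], [-25, 32]].
Characteristic polynomial det(A - λI) = λ^2 + 6λ + 34 = 0.
Eigenvalues λ = -3 ± 5i (complex conjugate pair).
For λ=-3+5i: an eigenvector is (-3,-2) - i(1,1) = (-3 - i, -2 - i).
A real fundamental pair from Re and Im of e^((-3+5i)t)v: X_1 = e^(-3t)(cos(5t)·(-3,-2) + sin(5t)·(1,1)), X_2 = e^(-3t)(sin(5t)·(-3,-2) - cos(5t)·(1,1)).
General solution: K_1X_1 + K_2X_2.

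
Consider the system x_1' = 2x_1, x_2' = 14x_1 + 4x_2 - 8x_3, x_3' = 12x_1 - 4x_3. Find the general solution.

x_1(t) = -c_2e^(2t), x_2(t) = c_1e^(4t) - c_2e^(2t) - c_3e^(-4t), x_3(t) = -2c_2e^(2t) - c_3e^(-4t)

Coefficient matrix A = [[2, 0, 0], [14, 4, -8], [12, 0, -4]].
det(A - λI) = 0 gives eigenvalues λ = 4, 2, -4.
For λ=4: eigenvector (0,1,0).
For λ=2: eigenvector (-1,-1,-2).
For λ=-4: eigenvector (0,-1,-1).
General solution: c_1e^(4t)(0,1,0) + c_2e^(2t)(-1,-1,-2) + c_3e^(-4t)(0,-1,-1).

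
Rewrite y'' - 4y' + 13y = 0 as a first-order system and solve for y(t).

y(t) = C_1e^(2t)cos(3t) + C_2e^(2t)sin(3t)

Let x_1 = y, x_2 = y'. Then x_1' = x_2 and x_2' = -13x_1 + 4x_2.
A = [[0,1],[-13,4]]; det(A-λI) = λ^2 - 4λ + 13.
Eigenvalues λ = 2 ± 3i.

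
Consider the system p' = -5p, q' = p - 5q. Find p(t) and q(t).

Coefficient matrix A = [[-5, 0], [1, -5]].
Characteristic polynomial det(A - λI) = λ^2 + 10λ + 25 = 0.
Single eigenvalue λ = -5 with algebraic multiplicity 2.
Eigenvector v = (0,1); generalized eigenvector w with (A-λI)w=v is (1,-2).
General solution: e^(-5t)[c_1·v + c_2·(t·v + w)].

p(t) = c_2e^(-5t), q(t) = c_1e^(-5t) + c_2te^(-5t) - 2c_2e^(-5t)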